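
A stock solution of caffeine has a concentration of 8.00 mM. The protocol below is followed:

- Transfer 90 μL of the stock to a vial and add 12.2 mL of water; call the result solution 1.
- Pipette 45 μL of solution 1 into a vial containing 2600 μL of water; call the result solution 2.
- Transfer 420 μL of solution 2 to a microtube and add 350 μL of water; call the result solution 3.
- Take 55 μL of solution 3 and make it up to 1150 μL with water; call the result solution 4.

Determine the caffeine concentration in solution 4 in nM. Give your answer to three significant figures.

Step 1: 90 μL + 12.2 mL = 12290 μL total → factor 12290/90 = 136.56
Step 2: 45 μL + 2600 μL = 2645 μL total → factor 2645/45 = 58.778
Step 3: 420 μL + 350 μL = 770 μL total → factor 770/420 = 1.8333
Step 4: 55 μL brought to 1150 μL → factor 1150/55 = 20.909
Overall dilution factor = 136.56 × 58.778 × 1.8333 × 20.909 = 3.0768 × 10^5
Final = 8.00 mM / 3.0768 × 10^5 = 2.600 × 10^-5 mM = 26.0 nM

26.0 nM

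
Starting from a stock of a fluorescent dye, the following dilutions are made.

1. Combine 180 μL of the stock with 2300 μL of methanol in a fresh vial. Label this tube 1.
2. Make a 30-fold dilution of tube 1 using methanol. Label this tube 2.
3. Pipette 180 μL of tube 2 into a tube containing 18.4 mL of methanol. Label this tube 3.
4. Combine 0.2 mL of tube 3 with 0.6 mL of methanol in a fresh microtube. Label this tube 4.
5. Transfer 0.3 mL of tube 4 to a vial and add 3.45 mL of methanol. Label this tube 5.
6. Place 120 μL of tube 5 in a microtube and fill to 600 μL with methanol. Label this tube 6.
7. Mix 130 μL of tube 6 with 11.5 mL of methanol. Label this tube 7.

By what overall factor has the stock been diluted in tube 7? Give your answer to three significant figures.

Step 1: 180 μL + 2300 μL = 2480 μL total → factor 2480/180 = 13.778
Step 2: 30-fold → factor 30
Step 3: 180 μL + 18.4 mL = 18580 μL total → factor 18580/180 = 103.22
Step 4: 0.2 mL + 0.6 mL = 0.8 mL total → factor 0.8/0.2 = 4
Step 5: 0.3 mL + 3.45 mL = 3.75 mL total → factor 3.75/0.3 = 12.5
Step 6: 120 μL brought to 600 μL → factor 600/120 = 5
Step 7: 130 μL + 11.5 mL = 11630 μL total → factor 11630/130 = 89.462
Overall dilution factor = 13.778 × 30 × 103.22 × 4 × 12.5 × 5 × 89.462 = 9.5422 × 10^8

9.54 × 10^8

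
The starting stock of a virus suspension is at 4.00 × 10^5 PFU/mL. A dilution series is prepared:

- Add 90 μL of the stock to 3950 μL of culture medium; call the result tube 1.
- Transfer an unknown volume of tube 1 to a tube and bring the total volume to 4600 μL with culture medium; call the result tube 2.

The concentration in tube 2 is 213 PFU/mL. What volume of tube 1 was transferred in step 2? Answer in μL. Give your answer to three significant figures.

110 μL

Step 1: 90 μL + 3950 μL = 4040 μL total → factor 4040/90 = 44.889
Step 2: v brought to 4600 μL → factor = 4600 μL/v
Product of known-step factors = 44.889
Overall factor = 4.00 × 10^5 PFU/mL / (213 PFU/mL) = 1877.9
Step-2 factor = 1877.9 / 44.889 = 41.835
v = 4600 μL / 41.835 = 110 μL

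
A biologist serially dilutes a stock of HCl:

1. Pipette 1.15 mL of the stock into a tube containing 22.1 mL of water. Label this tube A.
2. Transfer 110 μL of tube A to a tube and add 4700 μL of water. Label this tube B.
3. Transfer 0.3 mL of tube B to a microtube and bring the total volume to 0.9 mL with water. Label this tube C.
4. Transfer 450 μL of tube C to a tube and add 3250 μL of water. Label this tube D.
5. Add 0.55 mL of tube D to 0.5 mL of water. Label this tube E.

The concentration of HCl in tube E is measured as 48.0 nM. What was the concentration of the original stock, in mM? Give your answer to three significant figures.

Step 1: 1.15 mL + 22.1 mL = 23.25 mL total → factor 23.25/1.15 = 20.217
Step 2: 110 μL + 4700 μL = 4810 μL total → factor 4810/110 = 43.727
Step 3: 0.3 mL brought to 0.9 mL → factor 0.9/0.3 = 3
Step 4: 450 μL + 3250 μL = 3700 μL total → factor 3700/450 = 8.2222
Step 5: 0.55 mL + 0.5 mL = 1.05 mL total → factor 1.05/0.55 = 1.9091
Overall dilution factor = 20.217 × 43.727 × 3 × 8.2222 × 1.9091 = 41631
Stock = 48.0 nM × 41631 = 1.998 × 10^6 nM = 2.00 mM

2.00 mM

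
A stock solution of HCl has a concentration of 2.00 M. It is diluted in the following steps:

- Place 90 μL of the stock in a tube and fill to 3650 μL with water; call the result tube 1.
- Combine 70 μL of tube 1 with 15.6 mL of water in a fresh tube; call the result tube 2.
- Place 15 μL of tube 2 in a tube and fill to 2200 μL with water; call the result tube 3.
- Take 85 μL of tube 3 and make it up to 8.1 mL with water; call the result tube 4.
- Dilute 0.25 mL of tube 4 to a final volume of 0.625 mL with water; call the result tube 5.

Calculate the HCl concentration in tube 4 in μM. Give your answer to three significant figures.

Step 1: 90 μL brought to 3650 μL → factor 3650/90 = 40.556
Step 2: 70 μL + 15.6 mL = 15670 μL total → factor 15670/70 = 223.86
Step 3: 15 μL brought to 2200 μL → factor 2200/15 = 146.67
Step 4: 85 μL brought to 8.1 mL → factor 8100/85 = 95.294
Dilution factor through tube 4 = 40.556 × 223.86 × 146.67 × 95.294 = 1.2689 × 10^8
[tube 4] = 2.00 M / 1.2689 × 10^8 = 1.576 × 10^-8 M = 0.0158 μM

0.0158 μM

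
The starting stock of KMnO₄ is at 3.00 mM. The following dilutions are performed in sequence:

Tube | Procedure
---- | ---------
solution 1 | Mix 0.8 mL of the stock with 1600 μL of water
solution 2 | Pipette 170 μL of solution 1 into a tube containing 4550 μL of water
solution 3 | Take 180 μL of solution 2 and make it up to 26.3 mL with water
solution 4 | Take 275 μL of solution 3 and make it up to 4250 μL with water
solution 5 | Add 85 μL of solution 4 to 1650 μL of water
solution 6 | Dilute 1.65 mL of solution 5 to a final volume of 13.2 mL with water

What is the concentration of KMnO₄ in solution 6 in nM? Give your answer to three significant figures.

0.0977 nM

Step 1: 0.8 mL + 1600 μL = 2.4 mL total → factor 2.4/0.8 = 3
Step 2: 170 μL + 4550 μL = 4720 μL total → factor 4720/170 = 27.765
Step 3: 180 μL brought to 26.3 mL → factor 26300/180 = 146.11
Step 4: 275 μL brought to 4250 μL → factor 4250/275 = 15.455
Step 5: 85 μL + 1650 μL = 1735 μL total → factor 1735/85 = 20.412
Step 6: 1.65 mL brought to 13.2 mL → factor 13.2/1.65 = 8
Overall dilution factor = 3 × 27.765 × 146.11 × 15.455 × 20.412 × 8 = 3.0713 × 10^7
Final = 3.00 mM / 3.0713 × 10^7 = 9.768 × 10^-8 mM = 0.0977 nM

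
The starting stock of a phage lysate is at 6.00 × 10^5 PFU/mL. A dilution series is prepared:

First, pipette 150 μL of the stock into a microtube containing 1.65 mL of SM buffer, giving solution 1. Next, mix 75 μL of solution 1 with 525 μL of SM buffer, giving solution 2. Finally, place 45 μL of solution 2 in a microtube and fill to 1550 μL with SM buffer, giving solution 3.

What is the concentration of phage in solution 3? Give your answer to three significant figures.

Step 1: 150 μL + 1.65 mL = 1800 μL total → factor 1800/150 = 12
Step 2: 75 μL + 525 μL = 600 μL total → factor 600/75 = 8
Step 3: 45 μL brought to 1550 μL → factor 1550/45 = 34.444
Overall dilution factor = 12 × 8 × 34.444 = 3306.7
Final = 6.00 × 10^5 PFU/mL / 3306.7 = 181 PFU/mL

181 PFU/mL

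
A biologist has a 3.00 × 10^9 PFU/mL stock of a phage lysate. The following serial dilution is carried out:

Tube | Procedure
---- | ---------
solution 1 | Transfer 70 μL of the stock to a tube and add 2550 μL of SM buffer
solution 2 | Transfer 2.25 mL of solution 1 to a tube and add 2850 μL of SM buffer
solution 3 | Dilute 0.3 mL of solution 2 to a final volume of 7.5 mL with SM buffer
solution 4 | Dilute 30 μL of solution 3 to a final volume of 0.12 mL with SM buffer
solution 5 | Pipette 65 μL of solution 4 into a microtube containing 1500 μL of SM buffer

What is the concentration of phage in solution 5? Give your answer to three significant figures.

Step 1: 70 μL + 2550 μL = 2620 μL total → factor 2620/70 = 37.429
Step 2: 2.25 mL + 2850 μL = 5.1 mL total → factor 5.1/2.25 = 2.2667
Step 3: 0.3 mL brought to 7.5 mL → factor 7.5/0.3 = 25
Step 4: 30 μL brought to 0.12 mL → factor 120/30 = 4
Step 5: 65 μL + 1500 μL = 1565 μL total → factor 1565/65 = 24.077
Overall dilution factor = 37.429 × 2.2667 × 25 × 4 × 24.077 = 2.0426 × 10^5
Final = 3.00 × 10^9 PFU/mL / 2.0426 × 10^5 = 1.47 × 10^4 PFU/mL

1.47 × 10^4 PFU/mL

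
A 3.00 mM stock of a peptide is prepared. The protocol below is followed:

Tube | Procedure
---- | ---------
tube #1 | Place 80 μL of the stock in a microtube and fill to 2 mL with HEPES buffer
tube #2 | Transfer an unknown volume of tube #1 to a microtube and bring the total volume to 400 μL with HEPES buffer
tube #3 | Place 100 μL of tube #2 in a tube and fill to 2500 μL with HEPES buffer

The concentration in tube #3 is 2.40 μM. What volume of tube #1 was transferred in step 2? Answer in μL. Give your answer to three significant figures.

200 μL

Step 1: 80 μL brought to 2 mL → factor 2000/80 = 25
Step 2: v brought to 400 μL → factor = 400 μL/v
Step 3: 100 μL brought to 2500 μL → factor 2500/100 = 25
Product of known-step factors = 625
Overall factor = 3.00 mM / (2.40 μM) = 1250
Step-2 factor = 1250 / 625 = 2
v = 400 μL / 2 = 200 μL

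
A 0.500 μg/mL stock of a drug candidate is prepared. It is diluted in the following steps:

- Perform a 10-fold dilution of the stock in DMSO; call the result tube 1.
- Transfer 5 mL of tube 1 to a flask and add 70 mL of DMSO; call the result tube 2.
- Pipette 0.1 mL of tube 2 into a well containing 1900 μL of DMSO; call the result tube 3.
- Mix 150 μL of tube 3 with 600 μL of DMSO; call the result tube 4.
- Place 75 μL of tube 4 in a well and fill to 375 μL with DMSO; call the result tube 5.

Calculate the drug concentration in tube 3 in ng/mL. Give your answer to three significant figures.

0.167 ng/mL

Step 1: 10-fold → factor 10
Step 2: 5 mL + 70 mL = 75 mL total → factor 75/5 = 15
Step 3: 0.1 mL + 1900 μL = 2 mL total → factor 2/0.1 = 20
Dilution factor through tube 3 = 10 × 15 × 20 = 3000
[tube 3] = 0.500 μg/mL / 3000 = 0.0001667 μg/mL = 0.167 ng/mL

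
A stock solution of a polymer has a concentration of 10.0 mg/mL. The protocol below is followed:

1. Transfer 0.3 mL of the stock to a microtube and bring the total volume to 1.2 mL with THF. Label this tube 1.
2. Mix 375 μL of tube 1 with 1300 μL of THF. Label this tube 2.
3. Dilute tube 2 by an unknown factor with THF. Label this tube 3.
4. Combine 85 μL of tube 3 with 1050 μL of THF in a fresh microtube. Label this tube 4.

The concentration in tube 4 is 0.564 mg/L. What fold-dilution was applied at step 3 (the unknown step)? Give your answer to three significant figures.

Step 1: 0.3 mL brought to 1.2 mL → factor 1.2/0.3 = 4
Step 2: 375 μL + 1300 μL = 1675 μL total → factor 1675/375 = 4.4667
Step 3: unknown factor x
Step 4: 85 μL + 1050 μL = 1135 μL total → factor 1135/85 = 13.353
Product of known-step factors = 238.57
Overall factor = 10.0 mg/mL / (0.564 mg/L) = 17730
x = 17730 / 238.57 = 74.3

74.3-fold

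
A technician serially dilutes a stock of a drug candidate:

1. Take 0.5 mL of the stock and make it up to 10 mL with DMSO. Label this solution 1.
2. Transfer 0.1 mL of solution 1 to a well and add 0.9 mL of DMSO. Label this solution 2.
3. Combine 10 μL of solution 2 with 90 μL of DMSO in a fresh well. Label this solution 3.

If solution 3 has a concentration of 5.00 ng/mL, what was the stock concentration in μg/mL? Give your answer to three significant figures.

Step 1: 0.5 mL brought to 10 mL → factor 10/0.5 = 20
Step 2: 0.1 mL + 0.9 mL = 1 mL total → factor 1/0.1 = 10
Step 3: 10 μL + 90 μL = 100 μL total → factor 100/10 = 10
Overall dilution factor = 20 × 10 × 10 = 2000
Stock = 5.00 ng/mL × 2000 = 1.000 × 10^4 ng/mL = 10.0 μg/mL

10.0 μg/mL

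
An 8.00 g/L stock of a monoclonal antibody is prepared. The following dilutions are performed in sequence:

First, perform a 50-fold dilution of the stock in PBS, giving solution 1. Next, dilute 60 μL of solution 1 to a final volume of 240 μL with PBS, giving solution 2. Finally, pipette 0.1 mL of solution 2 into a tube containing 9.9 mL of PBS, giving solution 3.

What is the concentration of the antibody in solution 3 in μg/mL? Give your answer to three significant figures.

0.400 μg/mL

Step 1: 50-fold → factor 50
Step 2: 60 μL brought to 240 μL → factor 240/60 = 4
Step 3: 0.1 mL + 9.9 mL = 10 mL total → factor 10/0.1 = 100
Dilution factor through solution 3 = 50 × 4 × 100 = 20000
[solution 3] = 8.00 g/L / 20000 = 0.0004000 g/L = 0.400 μg/mL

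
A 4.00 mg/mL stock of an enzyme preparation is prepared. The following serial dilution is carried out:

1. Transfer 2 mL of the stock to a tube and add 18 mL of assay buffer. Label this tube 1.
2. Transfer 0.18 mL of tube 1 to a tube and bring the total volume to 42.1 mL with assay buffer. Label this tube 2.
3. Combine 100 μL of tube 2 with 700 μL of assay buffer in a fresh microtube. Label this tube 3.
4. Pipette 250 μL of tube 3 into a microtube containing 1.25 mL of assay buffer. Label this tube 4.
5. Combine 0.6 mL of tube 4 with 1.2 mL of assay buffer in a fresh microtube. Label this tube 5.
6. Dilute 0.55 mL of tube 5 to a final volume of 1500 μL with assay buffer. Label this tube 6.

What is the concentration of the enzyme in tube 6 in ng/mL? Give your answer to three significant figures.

Step 1: 2 mL + 18 mL = 20 mL total → factor 20/2 = 10
Step 2: 0.18 mL brought to 42.1 mL → factor 42.1/0.18 = 233.89
Step 3: 100 μL + 700 μL = 800 μL total → factor 800/100 = 8
Step 4: 250 μL + 1.25 mL = 1500 μL total → factor 1500/250 = 6
Step 5: 0.6 mL + 1.2 mL = 1.8 mL total → factor 1.8/0.6 = 3
Step 6: 0.55 mL brought to 1500 μL → factor 1.5/0.55 = 2.7273
Overall dilution factor = 10 × 233.89 × 8 × 6 × 3 × 2.7273 = 9.1855 × 10^5
Final = 4.00 mg/mL / 9.1855 × 10^5 = 4.355 × 10^-6 mg/mL = 4.35 ng/mL

4.35 ng/mL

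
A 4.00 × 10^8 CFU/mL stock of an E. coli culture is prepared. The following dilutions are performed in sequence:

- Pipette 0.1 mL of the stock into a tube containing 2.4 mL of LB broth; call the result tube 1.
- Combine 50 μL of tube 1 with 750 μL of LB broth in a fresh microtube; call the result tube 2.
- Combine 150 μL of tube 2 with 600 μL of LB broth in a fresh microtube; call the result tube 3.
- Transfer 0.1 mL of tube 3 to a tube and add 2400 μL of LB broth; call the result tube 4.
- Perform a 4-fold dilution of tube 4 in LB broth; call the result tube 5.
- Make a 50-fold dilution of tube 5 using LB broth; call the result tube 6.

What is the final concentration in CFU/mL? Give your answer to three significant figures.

Step 1: 0.1 mL + 2.4 mL = 2.5 mL total → factor 2.5/0.1 = 25
Step 2: 50 μL + 750 μL = 800 μL total → factor 800/50 = 16
Step 3: 150 μL + 600 μL = 750 μL total → factor 750/150 = 5
Step 4: 0.1 mL + 2400 μL = 2.5 mL total → factor 2.5/0.1 = 25
Step 5: 4-fold → factor 4
Step 6: 50-fold → factor 50
Overall dilution factor = 25 × 16 × 5 × 25 × 4 × 50 = 1 × 10^7
Final = 4.00 × 10^8 CFU/mL / 1 × 10^7 = 40.0 CFU/mL

40.0 CFU/mL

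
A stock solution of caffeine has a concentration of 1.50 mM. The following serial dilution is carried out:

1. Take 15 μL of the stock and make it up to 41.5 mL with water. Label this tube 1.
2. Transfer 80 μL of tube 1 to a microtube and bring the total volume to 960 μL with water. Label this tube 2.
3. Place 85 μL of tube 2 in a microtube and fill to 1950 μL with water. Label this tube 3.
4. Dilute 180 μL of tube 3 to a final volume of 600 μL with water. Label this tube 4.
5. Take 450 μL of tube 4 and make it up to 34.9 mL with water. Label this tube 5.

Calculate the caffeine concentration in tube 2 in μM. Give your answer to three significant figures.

0.0452 μM

Step 1: 15 μL brought to 41.5 mL → factor 41500/15 = 2766.7
Step 2: 80 μL brought to 960 μL → factor 960/80 = 12
Dilution factor through tube 2 = 2766.7 × 12 = 33200
[tube 2] = 1.50 mM / 33200 = 4.518 × 10^-5 mM = 0.0452 μM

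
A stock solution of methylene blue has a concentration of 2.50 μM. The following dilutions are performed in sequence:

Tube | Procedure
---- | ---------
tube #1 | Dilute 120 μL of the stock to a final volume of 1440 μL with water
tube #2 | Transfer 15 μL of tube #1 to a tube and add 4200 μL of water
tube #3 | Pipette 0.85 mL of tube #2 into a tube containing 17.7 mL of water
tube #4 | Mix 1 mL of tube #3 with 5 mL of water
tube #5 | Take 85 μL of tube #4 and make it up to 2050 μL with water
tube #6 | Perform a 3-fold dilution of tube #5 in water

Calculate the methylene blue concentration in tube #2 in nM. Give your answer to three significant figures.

Step 1: 120 μL brought to 1440 μL → factor 1440/120 = 12
Step 2: 15 μL + 4200 μL = 4215 μL total → factor 4215/15 = 281
Dilution factor through tube #2 = 12 × 281 = 3372
[tube #2] = 2.50 μM / 3372 = 0.0007414 μM = 0.741 nM

0.741 nM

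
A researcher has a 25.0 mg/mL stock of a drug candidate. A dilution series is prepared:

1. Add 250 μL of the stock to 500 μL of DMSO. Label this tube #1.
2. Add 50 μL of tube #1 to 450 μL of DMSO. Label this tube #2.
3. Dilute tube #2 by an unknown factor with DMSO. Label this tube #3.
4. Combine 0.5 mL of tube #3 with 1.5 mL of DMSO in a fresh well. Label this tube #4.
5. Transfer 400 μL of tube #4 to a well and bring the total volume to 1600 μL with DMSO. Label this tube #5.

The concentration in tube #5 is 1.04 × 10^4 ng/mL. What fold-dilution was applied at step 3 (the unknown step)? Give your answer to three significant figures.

5.01-fold

Step 1: 250 μL + 500 μL = 750 μL total → factor 750/250 = 3
Step 2: 50 μL + 450 μL = 500 μL total → factor 500/50 = 10
Step 3: unknown factor x
Step 4: 0.5 mL + 1.5 mL = 2 mL total → factor 2/0.5 = 4
Step 5: 400 μL brought to 1600 μL → factor 1600/400 = 4
Product of known-step factors = 480
Overall factor = 25.0 mg/mL / (1.04 × 10^4 ng/mL) = 2403.8
x = 2403.8 / 480 = 5.01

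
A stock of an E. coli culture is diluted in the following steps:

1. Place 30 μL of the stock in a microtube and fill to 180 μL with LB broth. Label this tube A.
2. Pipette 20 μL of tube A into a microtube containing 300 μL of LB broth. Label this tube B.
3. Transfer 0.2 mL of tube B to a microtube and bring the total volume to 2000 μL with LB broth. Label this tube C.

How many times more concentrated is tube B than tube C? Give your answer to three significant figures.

10.0

Step 1: 30 μL brought to 180 μL → factor 180/30 = 6
Step 2: 20 μL + 300 μL = 320 μL total → factor 320/20 = 16
Step 3: 0.2 mL brought to 2000 μL → factor 2/0.2 = 10
Dilution factor to tube B = 96; to tube C = 960
[tube B]/[tube C] = (factor to tube C)/(factor to tube B) = 960/96 = 10.0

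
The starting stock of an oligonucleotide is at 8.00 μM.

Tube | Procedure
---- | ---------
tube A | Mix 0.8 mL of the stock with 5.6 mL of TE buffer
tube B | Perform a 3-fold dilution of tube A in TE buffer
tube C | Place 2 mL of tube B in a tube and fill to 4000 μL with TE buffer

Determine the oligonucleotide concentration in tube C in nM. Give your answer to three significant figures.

167 nM

Step 1: 0.8 mL + 5.6 mL = 6.4 mL total → factor 6.4/0.8 = 8
Step 2: 3-fold → factor 3
Step 3: 2 mL brought to 4000 μL → factor 4/2 = 2
Overall dilution factor = 8 × 3 × 2 = 48
Final = 8.00 μM / 48 = 0.1667 μM = 167 nM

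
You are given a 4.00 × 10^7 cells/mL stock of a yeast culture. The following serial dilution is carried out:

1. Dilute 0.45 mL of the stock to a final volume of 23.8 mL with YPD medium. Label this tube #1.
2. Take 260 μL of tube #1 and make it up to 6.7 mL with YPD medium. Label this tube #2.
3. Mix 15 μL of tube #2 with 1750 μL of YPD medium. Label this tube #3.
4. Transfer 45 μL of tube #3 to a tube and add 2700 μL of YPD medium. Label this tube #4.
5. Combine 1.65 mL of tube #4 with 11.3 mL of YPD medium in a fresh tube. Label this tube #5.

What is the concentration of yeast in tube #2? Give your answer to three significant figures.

Step 1: 0.45 mL brought to 23.8 mL → factor 23.8/0.45 = 52.889
Step 2: 260 μL brought to 6.7 mL → factor 6700/260 = 25.769
Dilution factor through tube #2 = 52.889 × 25.769 = 1362.9
[tube #2] = 4.00 × 10^7 cells/mL / 1362.9 = 2.93 × 10^4 cells/mL

2.93 × 10^4 cells/mL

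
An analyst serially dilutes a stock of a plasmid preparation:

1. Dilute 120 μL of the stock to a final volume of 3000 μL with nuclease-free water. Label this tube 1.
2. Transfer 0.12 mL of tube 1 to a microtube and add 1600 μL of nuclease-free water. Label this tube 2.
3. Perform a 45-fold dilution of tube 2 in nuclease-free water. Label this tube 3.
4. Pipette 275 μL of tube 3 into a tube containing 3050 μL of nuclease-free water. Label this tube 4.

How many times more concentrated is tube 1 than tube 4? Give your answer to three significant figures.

7.80 × 10^3

Step 1: 120 μL brought to 3000 μL → factor 3000/120 = 25
Step 2: 0.12 mL + 1600 μL = 1.72 mL total → factor 1.72/0.12 = 14.333
Step 3: 45-fold → factor 45
Step 4: 275 μL + 3050 μL = 3325 μL total → factor 3325/275 = 12.091
Dilution factor to tube 1 = 25; to tube 4 = 1.9497 × 10^5
[tube 1]/[tube 4] = (factor to tube 4)/(factor to tube 1) = 1.9497 × 10^5/25 = 7.80 × 10^3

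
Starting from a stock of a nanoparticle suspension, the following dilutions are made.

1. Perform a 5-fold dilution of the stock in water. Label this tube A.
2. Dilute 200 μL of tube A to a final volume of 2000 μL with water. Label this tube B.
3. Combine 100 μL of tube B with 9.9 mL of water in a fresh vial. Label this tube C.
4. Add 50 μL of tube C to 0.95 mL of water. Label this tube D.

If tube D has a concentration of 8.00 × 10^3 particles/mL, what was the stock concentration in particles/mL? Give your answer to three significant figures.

Step 1: 5-fold → factor 5
Step 2: 200 μL brought to 2000 μL → factor 2000/200 = 10
Step 3: 100 μL + 9.9 mL = 10000 μL total → factor 10000/100 = 100
Step 4: 50 μL + 0.95 mL = 1000 μL total → factor 1000/50 = 20
Overall dilution factor = 5 × 10 × 100 × 20 = 1 × 10^5
Stock = 8.00 × 10^3 particles/mL × 1 × 10^5 = 8.00 × 10^8 particles/mL

8.00 × 10^8 particles/mL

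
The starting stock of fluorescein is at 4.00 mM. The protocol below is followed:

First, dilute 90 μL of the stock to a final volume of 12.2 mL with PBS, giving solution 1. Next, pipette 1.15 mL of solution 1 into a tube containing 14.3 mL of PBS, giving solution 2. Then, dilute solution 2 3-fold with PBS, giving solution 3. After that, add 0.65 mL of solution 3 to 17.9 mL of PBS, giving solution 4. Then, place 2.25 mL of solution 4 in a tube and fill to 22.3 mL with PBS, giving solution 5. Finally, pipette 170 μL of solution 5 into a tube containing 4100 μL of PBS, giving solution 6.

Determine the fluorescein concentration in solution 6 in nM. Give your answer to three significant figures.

Step 1: 90 μL brought to 12.2 mL → factor 12200/90 = 135.56
Step 2: 1.15 mL + 14.3 mL = 15.45 mL total → factor 15.45/1.15 = 13.435
Step 3: 3-fold → factor 3
Step 4: 0.65 mL + 17.9 mL = 18.55 mL total → factor 18.55/0.65 = 28.538
Step 5: 2.25 mL brought to 22.3 mL → factor 22.3/2.25 = 9.9111
Step 6: 170 μL + 4100 μL = 4270 μL total → factor 4270/170 = 25.118
Overall dilution factor = 135.56 × 13.435 × 3 × 28.538 × 9.9111 × 25.118 = 3.8815 × 10^7
Final = 4.00 mM / 3.8815 × 10^7 = 1.031 × 10^-7 mM = 0.103 nM

0.103 nM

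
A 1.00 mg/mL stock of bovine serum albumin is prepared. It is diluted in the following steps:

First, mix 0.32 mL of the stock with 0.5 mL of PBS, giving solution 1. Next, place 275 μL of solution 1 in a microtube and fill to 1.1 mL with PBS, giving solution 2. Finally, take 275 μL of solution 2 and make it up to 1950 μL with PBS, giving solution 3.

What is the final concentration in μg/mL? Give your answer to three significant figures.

Step 1: 0.32 mL + 0.5 mL = 0.82 mL total → factor 0.82/0.32 = 2.5625
Step 2: 275 μL brought to 1.1 mL → factor 1100/275 = 4
Step 3: 275 μL brought to 1950 μL → factor 1950/275 = 7.0909
Overall dilution factor = 2.5625 × 4 × 7.0909 = 72.682
Final = 1.00 mg/mL / 72.682 = 0.01376 mg/mL = 13.8 μg/mL

13.8 μg/mL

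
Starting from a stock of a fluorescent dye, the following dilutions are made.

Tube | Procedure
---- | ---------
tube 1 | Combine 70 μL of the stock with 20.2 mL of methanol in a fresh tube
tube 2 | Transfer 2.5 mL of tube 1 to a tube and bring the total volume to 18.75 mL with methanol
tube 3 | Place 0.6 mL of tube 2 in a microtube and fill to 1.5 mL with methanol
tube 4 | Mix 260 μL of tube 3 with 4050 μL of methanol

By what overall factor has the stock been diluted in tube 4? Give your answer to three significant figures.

9.00 × 10^4

Step 1: 70 μL + 20.2 mL = 20270 μL total → factor 20270/70 = 289.57
Step 2: 2.5 mL brought to 18.75 mL → factor 18.75/2.5 = 7.5
Step 3: 0.6 mL brought to 1.5 mL → factor 1.5/0.6 = 2.5
Step 4: 260 μL + 4050 μL = 4310 μL total → factor 4310/260 = 16.577
Overall dilution factor = 289.57 × 7.5 × 2.5 × 16.577 = 90004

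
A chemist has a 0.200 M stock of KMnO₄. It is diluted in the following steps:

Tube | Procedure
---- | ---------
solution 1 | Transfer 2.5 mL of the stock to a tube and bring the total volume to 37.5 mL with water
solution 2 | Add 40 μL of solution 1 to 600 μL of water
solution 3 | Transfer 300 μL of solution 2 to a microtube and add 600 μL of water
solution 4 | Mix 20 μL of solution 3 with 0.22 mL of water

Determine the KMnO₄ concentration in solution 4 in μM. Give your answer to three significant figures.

Step 1: 2.5 mL brought to 37.5 mL → factor 37.5/2.5 = 15
Step 2: 40 μL + 600 μL = 640 μL total → factor 640/40 = 16
Step 3: 300 μL + 600 μL = 900 μL total → factor 900/300 = 3
Step 4: 20 μL + 0.22 mL = 240 μL total → factor 240/20 = 12
Overall dilution factor = 15 × 16 × 3 × 12 = 8640
Final = 0.200 M / 8640 = 2.315 × 10^-5 M = 23.1 μM

23.1 μM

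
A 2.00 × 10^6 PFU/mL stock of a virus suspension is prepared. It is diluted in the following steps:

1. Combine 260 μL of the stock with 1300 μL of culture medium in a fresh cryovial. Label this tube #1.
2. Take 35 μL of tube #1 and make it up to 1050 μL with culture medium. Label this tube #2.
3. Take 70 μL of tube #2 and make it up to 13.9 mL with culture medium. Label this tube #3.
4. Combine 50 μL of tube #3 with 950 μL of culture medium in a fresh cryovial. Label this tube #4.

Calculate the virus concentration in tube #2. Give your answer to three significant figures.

1.11 × 10^4 PFU/mL

Step 1: 260 μL + 1300 μL = 1560 μL total → factor 1560/260 = 6
Step 2: 35 μL brought to 1050 μL → factor 1050/35 = 30
Dilution factor through tube #2 = 6 × 30 = 180
[tube #2] = 2.00 × 10^6 PFU/mL / 180 = 1.11 × 10^4 PFU/mL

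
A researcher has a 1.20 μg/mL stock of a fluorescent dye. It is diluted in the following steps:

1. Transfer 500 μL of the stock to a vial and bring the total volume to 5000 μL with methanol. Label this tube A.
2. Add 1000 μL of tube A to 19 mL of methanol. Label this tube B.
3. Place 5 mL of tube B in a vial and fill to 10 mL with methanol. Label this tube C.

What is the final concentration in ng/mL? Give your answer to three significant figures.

3.00 ng/mL

Step 1: 500 μL brought to 5000 μL → factor 5000/500 = 10
Step 2: 1000 μL + 19 mL = 20000 μL total → factor 20000/1000 = 20
Step 3: 5 mL brought to 10 mL → factor 10/5 = 2
Overall dilution factor = 10 × 20 × 2 = 400
Final = 1.20 μg/mL / 400 = 0.003000 μg/mL = 3.00 ng/mL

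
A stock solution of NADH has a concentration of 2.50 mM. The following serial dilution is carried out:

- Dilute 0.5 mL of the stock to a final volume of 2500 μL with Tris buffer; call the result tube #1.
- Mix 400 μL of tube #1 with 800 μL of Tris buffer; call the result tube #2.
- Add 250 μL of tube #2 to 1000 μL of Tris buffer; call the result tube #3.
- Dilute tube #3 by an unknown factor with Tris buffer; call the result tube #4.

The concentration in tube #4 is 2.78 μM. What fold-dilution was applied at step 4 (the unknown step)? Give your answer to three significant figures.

Step 1: 0.5 mL brought to 2500 μL → factor 2.5/0.5 = 5
Step 2: 400 μL + 800 μL = 1200 μL total → factor 1200/400 = 3
Step 3: 250 μL + 1000 μL = 1250 μL total → factor 1250/250 = 5
Step 4: unknown factor x
Product of known-step factors = 75
Overall factor = 2.50 mM / (2.78 μM) = 899.28
x = 899.28 / 75 = 12.0

12.0-fold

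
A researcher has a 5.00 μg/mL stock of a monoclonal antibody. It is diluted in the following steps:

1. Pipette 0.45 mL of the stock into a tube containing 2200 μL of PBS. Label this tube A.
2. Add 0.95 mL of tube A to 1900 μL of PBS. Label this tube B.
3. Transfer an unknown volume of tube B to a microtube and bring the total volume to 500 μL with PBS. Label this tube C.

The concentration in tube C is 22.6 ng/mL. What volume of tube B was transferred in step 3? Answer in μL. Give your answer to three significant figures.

Step 1: 0.45 mL + 2200 μL = 2.65 mL total → factor 2.65/0.45 = 5.8889
Step 2: 0.95 mL + 1900 μL = 2.85 mL total → factor 2.85/0.95 = 3
Step 3: v brought to 500 μL → factor = 500 μL/v
Product of known-step factors = 17.667
Overall factor = 5.00 μg/mL / (22.6 ng/mL) = 221.24
Step-3 factor = 221.24 / 17.667 = 12.523
v = 500 μL / 12.523 = 39.9 μL

39.9 μL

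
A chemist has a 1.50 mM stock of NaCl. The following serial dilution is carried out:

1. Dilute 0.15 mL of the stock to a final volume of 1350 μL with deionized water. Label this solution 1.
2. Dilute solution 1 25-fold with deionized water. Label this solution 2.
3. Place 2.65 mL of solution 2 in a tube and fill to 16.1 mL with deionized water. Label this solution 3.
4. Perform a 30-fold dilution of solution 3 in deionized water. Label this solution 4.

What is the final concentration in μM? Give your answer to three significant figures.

0.0366 μM

Step 1: 0.15 mL brought to 1350 μL → factor 1.35/0.15 = 9
Step 2: 25-fold → factor 25
Step 3: 2.65 mL brought to 16.1 mL → factor 16.1/2.65 = 6.0755
Step 4: 30-fold → factor 30
Overall dilution factor = 9 × 25 × 6.0755 × 30 = 41009
Final = 1.50 mM / 41009 = 3.658 × 10^-5 mM = 0.0366 μM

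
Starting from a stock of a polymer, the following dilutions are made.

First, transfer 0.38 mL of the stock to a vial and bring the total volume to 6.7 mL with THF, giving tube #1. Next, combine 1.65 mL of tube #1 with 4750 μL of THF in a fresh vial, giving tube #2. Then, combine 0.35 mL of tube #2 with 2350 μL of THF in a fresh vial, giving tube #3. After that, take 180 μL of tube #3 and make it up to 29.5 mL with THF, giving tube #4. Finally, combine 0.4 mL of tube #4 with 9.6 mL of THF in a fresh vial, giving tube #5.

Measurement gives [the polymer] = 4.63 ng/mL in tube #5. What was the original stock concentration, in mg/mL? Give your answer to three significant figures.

10.0 mg/mL

Step 1: 0.38 mL brought to 6.7 mL → factor 6.7/0.38 = 17.632
Step 2: 1.65 mL + 4750 μL = 6.4 mL total → factor 6.4/1.65 = 3.8788
Step 3: 0.35 mL + 2350 μL = 2.7 mL total → factor 2.7/0.35 = 7.7143
Step 4: 180 μL brought to 29.5 mL → factor 29500/180 = 163.89
Step 5: 0.4 mL + 9.6 mL = 10 mL total → factor 10/0.4 = 25
Overall dilution factor = 17.632 × 3.8788 × 7.7143 × 163.89 × 25 = 2.1616 × 10^6
Stock = 4.63 ng/mL × 2.1616 × 10^6 = 1.001 × 10^7 ng/mL = 10.0 mg/mL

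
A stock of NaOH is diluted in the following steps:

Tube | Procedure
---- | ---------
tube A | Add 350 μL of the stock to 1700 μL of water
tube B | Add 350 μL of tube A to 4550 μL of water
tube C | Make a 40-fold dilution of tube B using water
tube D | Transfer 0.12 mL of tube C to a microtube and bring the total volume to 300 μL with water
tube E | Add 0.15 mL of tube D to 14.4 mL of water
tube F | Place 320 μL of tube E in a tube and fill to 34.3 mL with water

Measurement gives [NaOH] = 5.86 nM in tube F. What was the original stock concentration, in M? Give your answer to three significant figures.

Step 1: 350 μL + 1700 μL = 2050 μL total → factor 2050/350 = 5.8571
Step 2: 350 μL + 4550 μL = 4900 μL total → factor 4900/350 = 14
Step 3: 40-fold → factor 40
Step 4: 0.12 mL brought to 300 μL → factor 0.3/0.12 = 2.5
Step 5: 0.15 mL + 14.4 mL = 14.55 mL total → factor 14.55/0.15 = 97
Step 6: 320 μL brought to 34.3 mL → factor 34300/320 = 107.19
Overall dilution factor = 5.8571 × 14 × 40 × 2.5 × 97 × 107.19 = 8.5257 × 10^7
Stock = 5.86 nM × 8.5257 × 10^7 = 4.996 × 10^8 nM = 0.500 M

0.500 M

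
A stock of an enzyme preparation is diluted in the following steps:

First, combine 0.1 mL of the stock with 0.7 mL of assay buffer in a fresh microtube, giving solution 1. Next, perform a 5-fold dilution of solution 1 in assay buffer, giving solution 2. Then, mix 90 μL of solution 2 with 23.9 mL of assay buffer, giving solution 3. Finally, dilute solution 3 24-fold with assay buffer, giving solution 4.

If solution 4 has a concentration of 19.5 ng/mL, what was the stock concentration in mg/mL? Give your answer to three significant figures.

4.99 mg/mL

Step 1: 0.1 mL + 0.7 mL = 0.8 mL total → factor 0.8/0.1 = 8
Step 2: 5-fold → factor 5
Step 3: 90 μL + 23.9 mL = 23990 μL total → factor 23990/90 = 266.56
Step 4: 24-fold → factor 24
Overall dilution factor = 8 × 5 × 266.56 × 24 = 2.5589 × 10^5
Stock = 19.5 ng/mL × 2.5589 × 10^5 = 4.990 × 10^6 ng/mL = 4.99 mg/mL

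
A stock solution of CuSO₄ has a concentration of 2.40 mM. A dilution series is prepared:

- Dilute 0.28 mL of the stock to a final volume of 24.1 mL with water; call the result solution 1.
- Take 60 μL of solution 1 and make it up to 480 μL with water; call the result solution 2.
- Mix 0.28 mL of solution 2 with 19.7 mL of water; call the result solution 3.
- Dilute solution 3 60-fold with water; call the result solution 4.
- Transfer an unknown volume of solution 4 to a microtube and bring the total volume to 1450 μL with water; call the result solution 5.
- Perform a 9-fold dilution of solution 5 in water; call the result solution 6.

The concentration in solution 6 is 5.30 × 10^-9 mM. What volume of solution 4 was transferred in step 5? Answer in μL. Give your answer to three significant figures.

Step 1: 0.28 mL brought to 24.1 mL → factor 24.1/0.28 = 86.071
Step 2: 60 μL brought to 480 μL → factor 480/60 = 8
Step 3: 0.28 mL + 19.7 mL = 19.98 mL total → factor 19.98/0.28 = 71.357
Step 4: 60-fold → factor 60
Step 5: v brought to 1450 μL → factor = 1450 μL/v
Step 6: 9-fold → factor 9
Product of known-step factors = 2.6533 × 10^7
Overall factor = 2.40 mM / (5.30 × 10^-9 mM) = 4.5283 × 10^8
Step-5 factor = 4.5283 × 10^8 / 2.6533 × 10^7 = 17.067
v = 1450 μL / 17.067 = 85.0 μL

85.0 μL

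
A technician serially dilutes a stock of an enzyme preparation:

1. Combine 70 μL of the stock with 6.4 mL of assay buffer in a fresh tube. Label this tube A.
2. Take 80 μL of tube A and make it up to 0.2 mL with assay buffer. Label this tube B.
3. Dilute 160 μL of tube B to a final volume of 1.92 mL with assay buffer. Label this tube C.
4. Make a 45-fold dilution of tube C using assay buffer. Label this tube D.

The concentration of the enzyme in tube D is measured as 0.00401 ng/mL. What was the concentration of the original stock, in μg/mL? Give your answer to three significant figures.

Step 1: 70 μL + 6.4 mL = 6470 μL total → factor 6470/70 = 92.429
Step 2: 80 μL brought to 0.2 mL → factor 200/80 = 2.5
Step 3: 160 μL brought to 1.92 mL → factor 1920/160 = 12
Step 4: 45-fold → factor 45
Overall dilution factor = 92.429 × 2.5 × 12 × 45 = 1.2478 × 10^5
Stock = 0.00401 ng/mL × 1.2478 × 10^5 = 500.4 ng/mL = 0.500 μg/mL

0.500 μg/mL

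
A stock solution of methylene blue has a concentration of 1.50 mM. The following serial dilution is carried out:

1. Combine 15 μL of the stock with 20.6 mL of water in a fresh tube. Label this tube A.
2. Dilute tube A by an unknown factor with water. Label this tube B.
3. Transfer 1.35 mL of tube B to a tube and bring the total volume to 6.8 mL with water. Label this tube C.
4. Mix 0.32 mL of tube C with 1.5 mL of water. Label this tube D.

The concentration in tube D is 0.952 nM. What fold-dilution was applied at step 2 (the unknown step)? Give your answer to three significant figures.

40.0-fold

Step 1: 15 μL + 20.6 mL = 20615 μL total → factor 20615/15 = 1374.3
Step 2: unknown factor x
Step 3: 1.35 mL brought to 6.8 mL → factor 6.8/1.35 = 5.037
Step 4: 0.32 mL + 1.5 mL = 1.82 mL total → factor 1.82/0.32 = 5.6875
Product of known-step factors = 39372
Overall factor = 1.50 mM / (0.952 nM) = 1.5756 × 10^6
x = 1.5756 × 10^6 / 39372 = 40.0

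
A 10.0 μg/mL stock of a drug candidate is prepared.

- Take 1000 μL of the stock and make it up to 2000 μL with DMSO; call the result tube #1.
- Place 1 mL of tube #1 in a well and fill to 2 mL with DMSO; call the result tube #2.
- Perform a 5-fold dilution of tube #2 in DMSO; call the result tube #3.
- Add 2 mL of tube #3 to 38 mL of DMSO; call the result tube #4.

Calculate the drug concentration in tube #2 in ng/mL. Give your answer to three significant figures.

2.50 × 10^3 ng/mL

Step 1: 1000 μL brought to 2000 μL → factor 2000/1000 = 2
Step 2: 1 mL brought to 2 mL → factor 2/1 = 2
Dilution factor through tube #2 = 2 × 2 = 4
[tube #2] = 10.0 μg/mL / 4 = 2.500 μg/mL = 2.50 × 10^3 ng/mL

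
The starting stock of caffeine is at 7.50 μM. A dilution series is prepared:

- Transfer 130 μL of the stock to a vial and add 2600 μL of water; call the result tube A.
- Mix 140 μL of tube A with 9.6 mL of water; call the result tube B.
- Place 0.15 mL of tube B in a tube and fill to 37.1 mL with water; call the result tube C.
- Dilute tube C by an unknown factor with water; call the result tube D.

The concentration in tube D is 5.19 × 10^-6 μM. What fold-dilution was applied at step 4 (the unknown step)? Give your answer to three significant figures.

4.00-fold

Step 1: 130 μL + 2600 μL = 2730 μL total → factor 2730/130 = 21
Step 2: 140 μL + 9.6 mL = 9740 μL total → factor 9740/140 = 69.571
Step 3: 0.15 mL brought to 37.1 mL → factor 37.1/0.15 = 247.33
Step 4: unknown factor x
Product of known-step factors = 3.6135 × 10^5
Overall factor = 7.50 μM / (5.19 × 10^-6 μM) = 1.4451 × 10^6
x = 1.4451 × 10^6 / 3.6135 × 10^5 = 4.00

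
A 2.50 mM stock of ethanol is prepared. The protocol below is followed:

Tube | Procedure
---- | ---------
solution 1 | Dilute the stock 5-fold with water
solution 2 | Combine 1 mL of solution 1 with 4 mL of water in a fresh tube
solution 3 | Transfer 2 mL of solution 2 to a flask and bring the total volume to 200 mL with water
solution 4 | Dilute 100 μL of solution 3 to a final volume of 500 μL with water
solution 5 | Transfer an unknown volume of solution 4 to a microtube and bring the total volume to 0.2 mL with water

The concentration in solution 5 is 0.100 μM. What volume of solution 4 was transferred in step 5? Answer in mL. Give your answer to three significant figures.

0.100 mL

Step 1: 5-fold → factor 5
Step 2: 1 mL + 4 mL = 5 mL total → factor 5/1 = 5
Step 3: 2 mL brought to 200 mL → factor 200/2 = 100
Step 4: 100 μL brought to 500 μL → factor 500/100 = 5
Step 5: v brought to 0.2 mL → factor = 0.2 mL/v
Product of known-step factors = 12500
Overall factor = 2.50 mM / (0.100 μM) = 25000
Step-5 factor = 25000 / 12500 = 2
v = 0.2 mL / 2 = 0.100 mL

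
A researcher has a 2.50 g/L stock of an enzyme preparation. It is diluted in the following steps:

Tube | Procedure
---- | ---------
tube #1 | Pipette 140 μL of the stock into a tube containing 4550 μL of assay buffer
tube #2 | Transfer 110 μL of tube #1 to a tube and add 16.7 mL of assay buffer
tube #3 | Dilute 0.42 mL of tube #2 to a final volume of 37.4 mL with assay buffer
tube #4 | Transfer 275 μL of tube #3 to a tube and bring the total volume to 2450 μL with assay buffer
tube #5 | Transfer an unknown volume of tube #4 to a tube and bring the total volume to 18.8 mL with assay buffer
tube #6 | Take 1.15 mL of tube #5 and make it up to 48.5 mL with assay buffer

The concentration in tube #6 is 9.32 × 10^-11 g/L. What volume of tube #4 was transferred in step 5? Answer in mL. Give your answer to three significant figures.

Step 1: 140 μL + 4550 μL = 4690 μL total → factor 4690/140 = 33.5
Step 2: 110 μL + 16.7 mL = 16810 μL total → factor 16810/110 = 152.82
Step 3: 0.42 mL brought to 37.4 mL → factor 37.4/0.42 = 89.048
Step 4: 275 μL brought to 2450 μL → factor 2450/275 = 8.9091
Step 5: v brought to 18.8 mL → factor = 18.8 mL/v
Step 6: 1.15 mL brought to 48.5 mL → factor 48.5/1.15 = 42.174
Product of known-step factors = 1.7129 × 10^8
Overall factor = 2.50 g/L / (9.32 × 10^-11 g/L) = 2.6824 × 10^10
Step-5 factor = 2.6824 × 10^10 / 1.7129 × 10^8 = 156.6
v = 18.8 mL / 156.6 = 0.120 mL

0.120 mL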